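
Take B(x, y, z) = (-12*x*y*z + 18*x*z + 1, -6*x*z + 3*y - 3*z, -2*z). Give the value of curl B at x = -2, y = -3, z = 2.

(-9, -108, -60)

(∇×B)₁ = ∂B₃/∂y − ∂B₂/∂z = 6*x + 3
(∇×B)₂ = ∂B₁/∂z − ∂B₃/∂x = -12*x*y + 18*x
(∇×B)₃ = ∂B₂/∂x − ∂B₁/∂y = 12*x*z - 6*z
∇×B = (6*x + 3, -12*x*y + 18*x, 12*x*z - 6*z)
At (-2, -3, 2): (-9, -108, -60).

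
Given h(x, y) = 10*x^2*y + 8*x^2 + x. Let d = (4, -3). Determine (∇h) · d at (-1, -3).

150

∂h/∂x = 20*x*y + 16*x + 1
∂h/∂y = 10*x^2
∇h at (-1, -3) = (45, 10)
∇h · d = (45)(4) + (10)(-3) = 150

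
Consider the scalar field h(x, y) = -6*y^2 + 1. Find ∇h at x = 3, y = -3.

(0, 36)

∂h/∂x = 0
∂h/∂y = -12*y
∇h = (0, -12*y)
At (3, -3): (0, 36).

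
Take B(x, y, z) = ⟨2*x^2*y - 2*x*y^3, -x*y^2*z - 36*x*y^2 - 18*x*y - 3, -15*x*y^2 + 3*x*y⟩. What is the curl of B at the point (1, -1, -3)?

(∇×B)₁ = ∂B₃/∂y − ∂B₂/∂z = x*y^2 - 30*x*y + 3*x
(∇×B)₂ = ∂B₁/∂z − ∂B₃/∂x = 15*y^2 - 3*y
(∇×B)₃ = ∂B₂/∂x − ∂B₁/∂y = -2*x^2 + 6*x*y^2 - y^2*z - 36*y^2 - 18*y
∇×B = (x*y^2 - 30*x*y + 3*x, 15*y^2 - 3*y, -2*x^2 + 6*x*y^2 - y^2*z - 36*y^2 - 18*y)
At (1, -1, -3): (34, 18, -11).

(34, 18, -11)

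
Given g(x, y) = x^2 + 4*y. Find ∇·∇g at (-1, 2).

∂²g/∂x² = 2
∂²g/∂y² = 0
∇²g = 2
At (-1, 2): 2.

2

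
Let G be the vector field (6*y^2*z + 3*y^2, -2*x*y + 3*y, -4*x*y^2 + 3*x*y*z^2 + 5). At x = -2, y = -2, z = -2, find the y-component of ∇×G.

(∇×G)_2 = ∂G₁/∂z − ∂G₃/∂x
= 6*y^2 − (-4*y^2 + 3*y*z^2)
= 10*y^2 - 3*y*z^2
At (-2, -2, -2): 64.

64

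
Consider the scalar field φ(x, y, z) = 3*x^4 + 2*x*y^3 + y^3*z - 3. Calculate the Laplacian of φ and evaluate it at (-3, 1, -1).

282

∂²φ/∂x² = 36*x^2
∂²φ/∂y² = 6*y*(2*x + z)
∂²φ/∂z² = 0
∇²φ = 36*x^2 + 12*x*y + 6*y*z
At (-3, 1, -1): 282.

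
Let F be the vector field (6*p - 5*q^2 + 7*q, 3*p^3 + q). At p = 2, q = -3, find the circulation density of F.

∂F₂/∂p = 9*p^2
∂F₁/∂q = -10*q + 7
Scalar curl = 9*p^2 + 10*q - 7
At (2, -3): -1.

-1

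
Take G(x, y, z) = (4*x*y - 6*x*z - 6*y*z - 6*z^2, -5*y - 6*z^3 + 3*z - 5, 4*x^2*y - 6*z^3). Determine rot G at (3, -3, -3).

(∇×G)₁ = ∂G₃/∂y − ∂G₂/∂z = 4*x^2 + 18*z^2 - 3
(∇×G)₂ = ∂G₁/∂z − ∂G₃/∂x = -8*x*y - 6*x - 6*y - 12*z
(∇×G)₃ = ∂G₂/∂x − ∂G₁/∂y = -4*x + 6*z
∇×G = (4*x^2 + 18*z^2 - 3, -8*x*y - 6*x - 6*y - 12*z, -4*x + 6*z)
At (3, -3, -3): (195, 108, -30).

(195, 108, -30)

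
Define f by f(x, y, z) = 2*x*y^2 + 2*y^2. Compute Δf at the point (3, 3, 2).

16

∂²f/∂x² = 0
∂²f/∂y² = 4*(x + 1)
∂²f/∂z² = 0
∇²f = 4*x + 4
At (3, 3, 2): 16.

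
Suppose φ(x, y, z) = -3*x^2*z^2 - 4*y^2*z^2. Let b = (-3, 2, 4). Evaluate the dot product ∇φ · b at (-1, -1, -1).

54

∂φ/∂x = -6*x*z^2
∂φ/∂y = -8*y*z^2
∂φ/∂z = -6*x^2*z - 8*y^2*z
∇φ at (-1, -1, -1) = (6, 8, 14)
∇φ · b = (6)(-3) + (8)(2) + (14)(4) = 54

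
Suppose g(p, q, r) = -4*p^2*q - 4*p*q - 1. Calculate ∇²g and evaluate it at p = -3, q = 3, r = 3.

∂²g/∂p² = -8*q
∂²g/∂q² = 0
∂²g/∂r² = 0
∇²g = -8*q
At (-3, 3, 3): -24.

-24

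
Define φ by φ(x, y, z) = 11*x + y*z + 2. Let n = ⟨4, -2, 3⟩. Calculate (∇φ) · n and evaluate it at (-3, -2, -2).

∂φ/∂x = 11
∂φ/∂y = z
∂φ/∂z = y
∇φ at (-3, -2, -2) = (11, -2, -2)
∇φ · n = (11)(4) + (-2)(-2) + (-2)(3) = 42

42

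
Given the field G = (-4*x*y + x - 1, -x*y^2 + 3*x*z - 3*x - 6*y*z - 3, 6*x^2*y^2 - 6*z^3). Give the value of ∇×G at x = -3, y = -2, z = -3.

(-219, 144, -28)

(∇×G)₁ = ∂G₃/∂y − ∂G₂/∂z = 12*x^2*y - 3*x + 6*y
(∇×G)₂ = ∂G₁/∂z − ∂G₃/∂x = -12*x*y^2
(∇×G)₃ = ∂G₂/∂x − ∂G₁/∂y = 4*x - y^2 + 3*z - 3
∇×G = (12*x^2*y - 3*x + 6*y, -12*x*y^2, 4*x - y^2 + 3*z - 3)
At (-3, -2, -3): (-219, 144, -28).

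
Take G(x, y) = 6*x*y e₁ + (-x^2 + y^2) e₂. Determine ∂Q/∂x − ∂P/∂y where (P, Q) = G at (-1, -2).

∂G₂/∂x = -2*x
∂G₁/∂y = 6*x
Scalar curl = -8*x
At (-1, -2): 8.

8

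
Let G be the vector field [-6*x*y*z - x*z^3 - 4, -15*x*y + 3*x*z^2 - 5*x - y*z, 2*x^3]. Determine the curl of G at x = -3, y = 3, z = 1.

(∇×G)₁ = ∂G₃/∂y − ∂G₂/∂z = -6*x*z + y
(∇×G)₂ = ∂G₁/∂z − ∂G₃/∂x = -6*x^2 - 6*x*y - 3*x*z^2
(∇×G)₃ = ∂G₂/∂x − ∂G₁/∂y = 6*x*z - 15*y + 3*z^2 - 5
∇×G = (-6*x*z + y, -6*x^2 - 6*x*y - 3*x*z^2, 6*x*z - 15*y + 3*z^2 - 5)
At (-3, 3, 1): (21, 9, -65).

(21, 9, -65)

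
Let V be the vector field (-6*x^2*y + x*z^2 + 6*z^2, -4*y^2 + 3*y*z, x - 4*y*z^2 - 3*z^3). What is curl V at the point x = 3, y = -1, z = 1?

(-1, 17, 54)

(∇×V)₁ = ∂V₃/∂y − ∂V₂/∂z = -3*y - 4*z^2
(∇×V)₂ = ∂V₁/∂z − ∂V₃/∂x = 2*x*z + 12*z - 1
(∇×V)₃ = ∂V₂/∂x − ∂V₁/∂y = 6*x^2
∇×V = (-3*y - 4*z^2, 2*x*z + 12*z - 1, 6*x^2)
At (3, -1, 1): (-1, 17, 54).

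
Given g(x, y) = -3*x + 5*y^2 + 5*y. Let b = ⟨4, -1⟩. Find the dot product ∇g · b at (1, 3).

∂g/∂x = -3
∂g/∂y = 10*y + 5
∇g at (1, 3) = (-3, 35)
∇g · b = (-3)(4) + (35)(-1) = -47

-47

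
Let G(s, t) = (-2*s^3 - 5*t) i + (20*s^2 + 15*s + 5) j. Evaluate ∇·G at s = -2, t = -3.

∂G₁/∂s = -6*s^2
∂G₂/∂t = 0
∇·G = -6*s^2
At (-2, -3): -24.

-24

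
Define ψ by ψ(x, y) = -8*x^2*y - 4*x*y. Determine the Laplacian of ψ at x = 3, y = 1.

-16

∂²ψ/∂x² = -16*y
∂²ψ/∂y² = 0
∇²ψ = -16*y
At (3, 1): -16.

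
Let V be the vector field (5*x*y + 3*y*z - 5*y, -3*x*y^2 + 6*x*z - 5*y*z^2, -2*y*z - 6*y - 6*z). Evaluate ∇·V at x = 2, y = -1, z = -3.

-42

∂V₁/∂x = 5*y
∂V₂/∂y = -6*x*y - 5*z^2
∂V₃/∂z = -2*y - 6
∇·V = -6*x*y + 3*y - 5*z^2 - 6
At (2, -1, -3): -42.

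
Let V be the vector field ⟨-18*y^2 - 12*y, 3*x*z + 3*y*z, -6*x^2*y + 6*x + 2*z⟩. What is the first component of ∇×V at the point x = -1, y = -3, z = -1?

6

(∇×V)_1 = ∂V₃/∂y − ∂V₂/∂z
= -6*x^2 − (3*x + 3*y)
= -6*x^2 - 3*x - 3*y
At (-1, -3, -1): 6.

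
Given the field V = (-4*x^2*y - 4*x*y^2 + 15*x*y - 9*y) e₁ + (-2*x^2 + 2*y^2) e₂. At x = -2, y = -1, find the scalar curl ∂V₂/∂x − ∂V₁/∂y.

∂V₂/∂x = -4*x
∂V₁/∂y = -4*x^2 - 8*x*y + 15*x - 9
Scalar curl = 4*x^2 + 8*x*y - 19*x + 9
At (-2, -1): 79.

79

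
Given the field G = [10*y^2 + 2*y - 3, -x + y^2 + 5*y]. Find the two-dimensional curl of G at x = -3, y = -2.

37

∂G₂/∂x = -1
∂G₁/∂y = 20*y + 2
Scalar curl = -20*y - 3
At (-3, -2): 37.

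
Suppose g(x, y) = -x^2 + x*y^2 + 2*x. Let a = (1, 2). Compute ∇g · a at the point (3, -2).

∂g/∂x = -2*x + y^2 + 2
∂g/∂y = 2*x*y
∇g at (3, -2) = (0, -12)
∇g · a = (0)(1) + (-12)(2) = -24

-24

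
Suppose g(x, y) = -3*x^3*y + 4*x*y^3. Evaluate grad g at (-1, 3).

∂g/∂x = -9*x^2*y + 4*y^3
∂g/∂y = -3*x^3 + 12*x*y^2
∇g = (-9*x^2*y + 4*y^3, -3*x^3 + 12*x*y^2)
At (-1, 3): (81, -105).

(81, -105)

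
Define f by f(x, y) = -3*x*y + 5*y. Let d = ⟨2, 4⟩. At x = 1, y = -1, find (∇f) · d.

∂f/∂x = -3*y
∂f/∂y = -3*x + 5
∇f at (1, -1) = (3, 2)
∇f · d = (3)(2) + (2)(4) = 14

14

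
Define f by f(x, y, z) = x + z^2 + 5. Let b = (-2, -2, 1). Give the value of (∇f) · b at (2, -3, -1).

-4

∂f/∂x = 1
∂f/∂y = 0
∂f/∂z = 2*z
∇f at (2, -3, -1) = (1, 0, -2)
∇f · b = (1)(-2) + (0)(-2) + (-2)(1) = -4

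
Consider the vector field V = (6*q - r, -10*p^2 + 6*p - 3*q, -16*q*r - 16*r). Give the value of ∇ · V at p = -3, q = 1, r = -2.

-35

∂V₁/∂p = 0
∂V₂/∂q = -3
∂V₃/∂r = -16*q - 16
∇·V = -16*q - 19
At (-3, 1, -2): -35.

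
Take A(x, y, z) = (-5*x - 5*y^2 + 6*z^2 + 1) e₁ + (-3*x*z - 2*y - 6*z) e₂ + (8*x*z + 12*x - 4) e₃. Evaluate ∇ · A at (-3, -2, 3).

-31

∂A₁/∂x = -5
∂A₂/∂y = -2
∂A₃/∂z = 8*x
∇·A = 8*x - 7
At (-3, -2, 3): -31.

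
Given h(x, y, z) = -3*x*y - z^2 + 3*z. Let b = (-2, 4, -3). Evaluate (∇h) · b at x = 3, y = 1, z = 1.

∂h/∂x = -3*y
∂h/∂y = -3*x
∂h/∂z = -2*z + 3
∇h at (3, 1, 1) = (-3, -9, 1)
∇h · b = (-3)(-2) + (-9)(4) + (1)(-3) = -33

-33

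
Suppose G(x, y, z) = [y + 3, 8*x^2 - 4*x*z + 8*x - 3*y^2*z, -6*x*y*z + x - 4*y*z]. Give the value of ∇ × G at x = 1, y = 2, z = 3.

(-14, 35, 11)

(∇×G)₁ = ∂G₃/∂y − ∂G₂/∂z = -6*x*z + 4*x + 3*y^2 - 4*z
(∇×G)₂ = ∂G₁/∂z − ∂G₃/∂x = 6*y*z - 1
(∇×G)₃ = ∂G₂/∂x − ∂G₁/∂y = 16*x - 4*z + 7
∇×G = (-6*x*z + 4*x + 3*y^2 - 4*z, 6*y*z - 1, 16*x - 4*z + 7)
At (1, 2, 3): (-14, 35, 11).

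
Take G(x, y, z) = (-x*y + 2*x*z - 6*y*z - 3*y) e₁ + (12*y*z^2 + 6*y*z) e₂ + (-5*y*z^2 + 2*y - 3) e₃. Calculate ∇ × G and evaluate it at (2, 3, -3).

(155, -14, -13)

(∇×G)₁ = ∂G₃/∂y − ∂G₂/∂z = -24*y*z - 6*y - 5*z^2 + 2
(∇×G)₂ = ∂G₁/∂z − ∂G₃/∂x = 2*x - 6*y
(∇×G)₃ = ∂G₂/∂x − ∂G₁/∂y = x + 6*z + 3
∇×G = (-24*y*z - 6*y - 5*z^2 + 2, 2*x - 6*y, x + 6*z + 3)
At (2, 3, -3): (155, -14, -13).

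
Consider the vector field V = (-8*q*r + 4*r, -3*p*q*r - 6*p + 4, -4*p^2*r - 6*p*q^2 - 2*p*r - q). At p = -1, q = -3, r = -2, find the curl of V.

(-28, 94, -40)

(∇×V)₁ = ∂V₃/∂q − ∂V₂/∂r = -9*p*q - 1
(∇×V)₂ = ∂V₁/∂r − ∂V₃/∂p = 8*p*r + 6*q^2 - 8*q + 2*r + 4
(∇×V)₃ = ∂V₂/∂p − ∂V₁/∂q = -3*q*r + 8*r - 6
∇×V = (-9*p*q - 1, 8*p*r + 6*q^2 - 8*q + 2*r + 4, -3*q*r + 8*r - 6)
At (-1, -3, -2): (-28, 94, -40).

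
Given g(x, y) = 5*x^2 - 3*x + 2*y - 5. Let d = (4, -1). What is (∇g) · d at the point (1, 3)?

∂g/∂x = 10*x - 3
∂g/∂y = 2
∇g at (1, 3) = (7, 2)
∇g · d = (7)(4) + (2)(-1) = 26

26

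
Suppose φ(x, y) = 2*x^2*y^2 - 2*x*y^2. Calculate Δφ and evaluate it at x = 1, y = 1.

4

∂²φ/∂x² = 4*y^2
∂²φ/∂y² = 4*x*(x - 1)
∇²φ = 4*x^2 - 4*x + 4*y^2
At (1, 1): 4.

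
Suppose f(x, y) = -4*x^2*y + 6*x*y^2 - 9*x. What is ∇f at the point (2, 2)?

(-17, 32)

∂f/∂x = -8*x*y + 6*y^2 - 9
∂f/∂y = -4*x^2 + 12*x*y
∇f = (-8*x*y + 6*y^2 - 9, -4*x^2 + 12*x*y)
At (2, 2): (-17, 32).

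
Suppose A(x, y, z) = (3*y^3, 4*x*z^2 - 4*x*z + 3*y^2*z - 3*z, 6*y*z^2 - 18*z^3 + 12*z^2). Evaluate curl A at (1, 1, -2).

(∇×A)₁ = ∂A₃/∂y − ∂A₂/∂z = -8*x*z + 4*x - 3*y^2 + 6*z^2 + 3
(∇×A)₂ = ∂A₁/∂z − ∂A₃/∂x = 0
(∇×A)₃ = ∂A₂/∂x − ∂A₁/∂y = -9*y^2 + 4*z^2 - 4*z
∇×A = (-8*x*z + 4*x - 3*y^2 + 6*z^2 + 3, 0, -9*y^2 + 4*z^2 - 4*z)
At (1, 1, -2): (44, 0, 15).

(44, 0, 15)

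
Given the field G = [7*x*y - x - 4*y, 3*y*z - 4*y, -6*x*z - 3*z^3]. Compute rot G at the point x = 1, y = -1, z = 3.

(3, 18, -3)

(∇×G)₁ = ∂G₃/∂y − ∂G₂/∂z = -3*y
(∇×G)₂ = ∂G₁/∂z − ∂G₃/∂x = 6*z
(∇×G)₃ = ∂G₂/∂x − ∂G₁/∂y = -7*x + 4
∇×G = (-3*y, 6*z, -7*x + 4)
At (1, -1, 3): (3, 18, -3).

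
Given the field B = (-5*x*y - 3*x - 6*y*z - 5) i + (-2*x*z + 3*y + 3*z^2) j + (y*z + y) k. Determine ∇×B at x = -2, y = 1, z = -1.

(2, -6, -14)

(∇×B)₁ = ∂B₃/∂y − ∂B₂/∂z = 2*x - 5*z + 1
(∇×B)₂ = ∂B₁/∂z − ∂B₃/∂x = -6*y
(∇×B)₃ = ∂B₂/∂x − ∂B₁/∂y = 5*x + 4*z
∇×B = (2*x - 5*z + 1, -6*y, 5*x + 4*z)
At (-2, 1, -1): (2, -6, -14).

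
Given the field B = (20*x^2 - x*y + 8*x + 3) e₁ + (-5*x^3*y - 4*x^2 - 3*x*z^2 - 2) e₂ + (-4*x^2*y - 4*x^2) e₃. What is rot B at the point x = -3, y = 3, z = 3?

(-90, -96, -411)

(∇×B)₁ = ∂B₃/∂y − ∂B₂/∂z = -4*x^2 + 6*x*z
(∇×B)₂ = ∂B₁/∂z − ∂B₃/∂x = 8*x*y + 8*x
(∇×B)₃ = ∂B₂/∂x − ∂B₁/∂y = -15*x^2*y - 7*x - 3*z^2
∇×B = (-4*x^2 + 6*x*z, 8*x*y + 8*x, -15*x^2*y - 7*x - 3*z^2)
At (-3, 3, 3): (-90, -96, -411).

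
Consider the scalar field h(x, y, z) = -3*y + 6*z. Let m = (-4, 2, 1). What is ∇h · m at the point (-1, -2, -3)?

0

∂h/∂x = 0
∂h/∂y = -3
∂h/∂z = 6
∇h at (-1, -2, -3) = (0, -3, 6)
∇h · m = (0)(-4) + (-3)(2) + (6)(1) = 0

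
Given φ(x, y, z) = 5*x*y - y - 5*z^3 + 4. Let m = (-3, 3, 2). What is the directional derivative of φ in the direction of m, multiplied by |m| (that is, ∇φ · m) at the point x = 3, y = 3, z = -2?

∂φ/∂x = 5*y
∂φ/∂y = 5*x - 1
∂φ/∂z = -15*z^2
∇φ at (3, 3, -2) = (15, 14, -60)
∇φ · m = (15)(-3) + (14)(3) + (-60)(2) = -123

-123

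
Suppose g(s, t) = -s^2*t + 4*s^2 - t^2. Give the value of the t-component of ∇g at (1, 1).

-3

(∇g)_2 = ∂g/∂t = -s^2 - 2*t
At (1, 1): -3.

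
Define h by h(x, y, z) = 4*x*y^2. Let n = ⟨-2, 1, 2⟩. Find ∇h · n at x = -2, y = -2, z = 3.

∂h/∂x = 4*y^2
∂h/∂y = 8*x*y
∂h/∂z = 0
∇h at (-2, -2, 3) = (16, 32, 0)
∇h · n = (16)(-2) + (32)(1) + (0)(2) = 0

0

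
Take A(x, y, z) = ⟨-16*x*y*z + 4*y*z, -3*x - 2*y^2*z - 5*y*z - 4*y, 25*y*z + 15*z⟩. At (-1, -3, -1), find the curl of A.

(∇×A)₁ = ∂A₃/∂y − ∂A₂/∂z = 2*y^2 + 5*y + 25*z
(∇×A)₂ = ∂A₁/∂z − ∂A₃/∂x = -16*x*y + 4*y
(∇×A)₃ = ∂A₂/∂x − ∂A₁/∂y = 16*x*z - 4*z - 3
∇×A = (2*y^2 + 5*y + 25*z, -16*x*y + 4*y, 16*x*z - 4*z - 3)
At (-1, -3, -1): (-22, -60, 17).

(-22, -60, 17)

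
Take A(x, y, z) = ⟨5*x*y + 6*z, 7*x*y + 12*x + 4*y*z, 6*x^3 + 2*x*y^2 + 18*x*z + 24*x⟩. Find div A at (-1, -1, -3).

∂A₁/∂x = 5*y
∂A₂/∂y = 7*x + 4*z
∂A₃/∂z = 18*x
∇·A = 25*x + 5*y + 4*z
At (-1, -1, -3): -42.

-42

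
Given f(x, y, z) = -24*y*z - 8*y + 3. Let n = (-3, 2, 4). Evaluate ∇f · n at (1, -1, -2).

∂f/∂x = 0
∂f/∂y = -24*z - 8
∂f/∂z = -24*y
∇f at (1, -1, -2) = (0, 40, 24)
∇f · n = (0)(-3) + (40)(2) + (24)(4) = 176

176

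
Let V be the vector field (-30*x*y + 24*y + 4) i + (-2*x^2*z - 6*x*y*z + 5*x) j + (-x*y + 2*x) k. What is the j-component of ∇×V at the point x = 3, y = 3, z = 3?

1

(∇×V)_2 = ∂V₁/∂z − ∂V₃/∂x
= 0 − (-y + 2)
= y - 2
At (3, 3, 3): 1.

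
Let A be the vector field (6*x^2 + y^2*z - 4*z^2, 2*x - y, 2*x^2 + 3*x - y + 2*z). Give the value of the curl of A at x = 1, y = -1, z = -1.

(∇×A)₁ = ∂A₃/∂y − ∂A₂/∂z = -1
(∇×A)₂ = ∂A₁/∂z − ∂A₃/∂x = -4*x + y^2 - 8*z - 3
(∇×A)₃ = ∂A₂/∂x − ∂A₁/∂y = -2*y*z + 2
∇×A = (-1, -4*x + y^2 - 8*z - 3, -2*y*z + 2)
At (1, -1, -1): (-1, 2, 0).

(-1, 2, 0)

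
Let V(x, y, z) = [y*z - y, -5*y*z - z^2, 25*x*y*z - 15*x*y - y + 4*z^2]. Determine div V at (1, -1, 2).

-19

∂V₁/∂x = 0
∂V₂/∂y = -5*z
∂V₃/∂z = 25*x*y + 8*z
∇·V = 25*x*y + 3*z
At (1, -1, 2): -19.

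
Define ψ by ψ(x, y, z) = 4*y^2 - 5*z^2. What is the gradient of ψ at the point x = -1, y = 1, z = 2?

(0, 8, -20)

∂ψ/∂x = 0
∂ψ/∂y = 8*y
∂ψ/∂z = -10*z
∇ψ = (0, 8*y, -10*z)
At (-1, 1, 2): (0, 8, -20).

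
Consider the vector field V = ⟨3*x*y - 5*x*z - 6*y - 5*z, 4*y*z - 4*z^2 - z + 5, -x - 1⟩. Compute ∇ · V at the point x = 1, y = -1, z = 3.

∂V₁/∂x = 3*y - 5*z
∂V₂/∂y = 4*z
∂V₃/∂z = 0
∇·V = 3*y - z
At (1, -1, 3): -6.

-6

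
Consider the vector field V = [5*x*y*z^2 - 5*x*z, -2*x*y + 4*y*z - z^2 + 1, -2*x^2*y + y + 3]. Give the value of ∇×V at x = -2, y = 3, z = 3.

(∇×V)₁ = ∂V₃/∂y − ∂V₂/∂z = -2*x^2 - 4*y + 2*z + 1
(∇×V)₂ = ∂V₁/∂z − ∂V₃/∂x = 10*x*y*z + 4*x*y - 5*x
(∇×V)₃ = ∂V₂/∂x − ∂V₁/∂y = -5*x*z^2 - 2*y
∇×V = (-2*x^2 - 4*y + 2*z + 1, 10*x*y*z + 4*x*y - 5*x, -5*x*z^2 - 2*y)
At (-2, 3, 3): (-13, -194, 84).

(-13, -194, 84)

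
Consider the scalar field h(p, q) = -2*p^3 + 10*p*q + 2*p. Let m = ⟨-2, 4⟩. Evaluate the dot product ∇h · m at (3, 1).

204

∂h/∂p = -6*p^2 + 10*q + 2
∂h/∂q = 10*p
∇h at (3, 1) = (-42, 30)
∇h · m = (-42)(-2) + (30)(4) = 204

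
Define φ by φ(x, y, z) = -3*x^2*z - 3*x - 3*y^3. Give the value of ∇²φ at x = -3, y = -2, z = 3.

18

∂²φ/∂x² = -6*z
∂²φ/∂y² = -18*y
∂²φ/∂z² = 0
∇²φ = -18*y - 6*z
At (-3, -2, 3): 18.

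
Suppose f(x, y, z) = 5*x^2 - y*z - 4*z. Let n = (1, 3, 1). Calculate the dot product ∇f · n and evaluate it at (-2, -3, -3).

-12

∂f/∂x = 10*x
∂f/∂y = -z
∂f/∂z = -y - 4
∇f at (-2, -3, -3) = (-20, 3, -1)
∇f · n = (-20)(1) + (3)(3) + (-1)(1) = -12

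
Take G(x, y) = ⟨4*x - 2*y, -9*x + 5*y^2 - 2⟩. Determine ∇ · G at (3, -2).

-16

∂G₁/∂x = 4
∂G₂/∂y = 10*y
∇·G = 10*y + 4
At (3, -2): -16.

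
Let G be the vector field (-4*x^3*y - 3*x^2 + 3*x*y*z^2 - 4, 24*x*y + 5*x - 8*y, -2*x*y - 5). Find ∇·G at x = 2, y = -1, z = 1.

73

∂G₁/∂x = -12*x^2*y - 6*x + 3*y*z^2
∂G₂/∂y = 24*x - 8
∂G₃/∂z = 0
∇·G = -12*x^2*y + 18*x + 3*y*z^2 - 8
At (2, -1, 1): 73.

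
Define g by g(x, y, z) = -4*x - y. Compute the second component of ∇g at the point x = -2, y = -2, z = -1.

-1

(∇g)_2 = ∂g/∂y = -1
At (-2, -2, -1): -1.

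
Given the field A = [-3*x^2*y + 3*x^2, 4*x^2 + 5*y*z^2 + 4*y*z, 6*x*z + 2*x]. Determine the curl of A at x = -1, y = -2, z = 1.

(∇×A)₁ = ∂A₃/∂y − ∂A₂/∂z = -10*y*z - 4*y
(∇×A)₂ = ∂A₁/∂z − ∂A₃/∂x = -6*z - 2
(∇×A)₃ = ∂A₂/∂x − ∂A₁/∂y = 3*x^2 + 8*x
∇×A = (-10*y*z - 4*y, -6*z - 2, 3*x^2 + 8*x)
At (-1, -2, 1): (28, -8, -5).

(28, -8, -5)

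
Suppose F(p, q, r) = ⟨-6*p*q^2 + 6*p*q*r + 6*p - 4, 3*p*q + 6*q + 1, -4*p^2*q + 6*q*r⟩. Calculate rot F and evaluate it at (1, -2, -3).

(-22, -28, -12)

(∇×F)₁ = ∂F₃/∂q − ∂F₂/∂r = -4*p^2 + 6*r
(∇×F)₂ = ∂F₁/∂r − ∂F₃/∂p = 14*p*q
(∇×F)₃ = ∂F₂/∂p − ∂F₁/∂q = 12*p*q - 6*p*r + 3*q
∇×F = (-4*p^2 + 6*r, 14*p*q, 12*p*q - 6*p*r + 3*q)
At (1, -2, -3): (-22, -28, -12).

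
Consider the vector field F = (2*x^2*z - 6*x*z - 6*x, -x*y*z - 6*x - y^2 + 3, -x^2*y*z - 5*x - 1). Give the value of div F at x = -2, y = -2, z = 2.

-18

∂F₁/∂x = 4*x*z - 6*z - 6
∂F₂/∂y = -x*z - 2*y
∂F₃/∂z = -x^2*y
∇·F = -x^2*y + 3*x*z - 2*y - 6*z - 6
At (-2, -2, 2): -18.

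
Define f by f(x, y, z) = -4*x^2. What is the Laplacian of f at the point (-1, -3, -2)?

∂²f/∂x² = -8
∂²f/∂y² = 0
∂²f/∂z² = 0
∇²f = -8
At (-1, -3, -2): -8.

-8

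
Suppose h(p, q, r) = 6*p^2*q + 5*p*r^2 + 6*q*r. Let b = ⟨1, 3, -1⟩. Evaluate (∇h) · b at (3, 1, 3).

201

∂h/∂p = 12*p*q + 5*r^2
∂h/∂q = 6*p^2 + 6*r
∂h/∂r = 10*p*r + 6*q
∇h at (3, 1, 3) = (81, 72, 96)
∇h · b = (81)(1) + (72)(3) + (96)(-1) = 201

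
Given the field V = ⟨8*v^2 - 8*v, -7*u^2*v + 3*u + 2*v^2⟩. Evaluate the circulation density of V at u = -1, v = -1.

∂V₂/∂u = -14*u*v + 3
∂V₁/∂v = 16*v - 8
Scalar curl = -14*u*v - 16*v + 11
At (-1, -1): 13.

13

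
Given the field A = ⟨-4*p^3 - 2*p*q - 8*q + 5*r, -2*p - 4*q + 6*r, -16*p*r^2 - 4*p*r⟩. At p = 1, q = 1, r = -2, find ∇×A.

(-6, 61, 8)

(∇×A)₁ = ∂A₃/∂q − ∂A₂/∂r = -6
(∇×A)₂ = ∂A₁/∂r − ∂A₃/∂p = 16*r^2 + 4*r + 5
(∇×A)₃ = ∂A₂/∂p − ∂A₁/∂q = 2*p + 6
∇×A = (-6, 16*r^2 + 4*r + 5, 2*p + 6)
At (1, 1, -2): (-6, 61, 8).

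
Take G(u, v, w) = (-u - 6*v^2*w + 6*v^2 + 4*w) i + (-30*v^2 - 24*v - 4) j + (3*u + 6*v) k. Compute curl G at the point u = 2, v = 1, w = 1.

(∇×G)₁ = ∂G₃/∂v − ∂G₂/∂w = 6
(∇×G)₂ = ∂G₁/∂w − ∂G₃/∂u = -6*v^2 + 1
(∇×G)₃ = ∂G₂/∂u − ∂G₁/∂v = 12*v*w - 12*v
∇×G = (6, -6*v^2 + 1, 12*v*w - 12*v)
At (2, 1, 1): (6, -5, 0).

(6, -5, 0)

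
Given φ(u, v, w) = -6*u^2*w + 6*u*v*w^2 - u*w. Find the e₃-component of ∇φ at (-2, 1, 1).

-46

(∇φ)_3 = ∂φ/∂w = -6*u^2 + 12*u*v*w - u
At (-2, 1, 1): -46.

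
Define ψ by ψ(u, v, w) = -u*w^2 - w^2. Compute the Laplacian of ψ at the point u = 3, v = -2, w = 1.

∂²ψ/∂u² = 0
∂²ψ/∂v² = 0
∂²ψ/∂w² = -2*(u + 1)
∇²ψ = -2*u - 2
At (3, -2, 1): -8.

-8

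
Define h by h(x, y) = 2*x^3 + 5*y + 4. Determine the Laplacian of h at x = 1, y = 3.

12

∂²h/∂x² = 12*x
∂²h/∂y² = 0
∇²h = 12*x
At (1, 3): 12.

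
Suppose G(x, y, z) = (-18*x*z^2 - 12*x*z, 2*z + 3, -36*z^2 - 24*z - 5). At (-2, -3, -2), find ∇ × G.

(-2, -120, 0)

(∇×G)₁ = ∂G₃/∂y − ∂G₂/∂z = -2
(∇×G)₂ = ∂G₁/∂z − ∂G₃/∂x = -36*x*z - 12*x
(∇×G)₃ = ∂G₂/∂x − ∂G₁/∂y = 0
∇×G = (-2, -36*x*z - 12*x, 0)
At (-2, -3, -2): (-2, -120, 0).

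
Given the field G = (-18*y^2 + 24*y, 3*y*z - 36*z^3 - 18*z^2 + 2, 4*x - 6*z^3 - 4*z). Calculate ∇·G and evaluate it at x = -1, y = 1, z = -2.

∂G₁/∂x = 0
∂G₂/∂y = 3*z
∂G₃/∂z = -18*z^2 - 4
∇·G = -18*z^2 + 3*z - 4
At (-1, 1, -2): -82.

-82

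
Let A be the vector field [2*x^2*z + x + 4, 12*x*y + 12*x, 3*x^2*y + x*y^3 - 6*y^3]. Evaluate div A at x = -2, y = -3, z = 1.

∂A₁/∂x = 4*x*z + 1
∂A₂/∂y = 12*x
∂A₃/∂z = 0
∇·A = 4*x*z + 12*x + 1
At (-2, -3, 1): -31.

-31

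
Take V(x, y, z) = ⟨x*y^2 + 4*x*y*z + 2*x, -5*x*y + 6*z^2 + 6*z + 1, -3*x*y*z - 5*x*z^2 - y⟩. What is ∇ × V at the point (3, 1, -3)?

(56, 48, 25)

(∇×V)₁ = ∂V₃/∂y − ∂V₂/∂z = -3*x*z - 12*z - 7
(∇×V)₂ = ∂V₁/∂z − ∂V₃/∂x = 4*x*y + 3*y*z + 5*z^2
(∇×V)₃ = ∂V₂/∂x − ∂V₁/∂y = -2*x*y - 4*x*z - 5*y
∇×V = (-3*x*z - 12*z - 7, 4*x*y + 3*y*z + 5*z^2, -2*x*y - 4*x*z - 5*y)
At (3, 1, -3): (56, 48, 25).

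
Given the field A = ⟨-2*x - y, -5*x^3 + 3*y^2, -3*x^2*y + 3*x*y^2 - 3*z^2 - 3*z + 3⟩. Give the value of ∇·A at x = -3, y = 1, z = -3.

∂A₁/∂x = -2
∂A₂/∂y = 6*y
∂A₃/∂z = -6*z - 3
∇·A = 6*y - 6*z - 5
At (-3, 1, -3): 19.

19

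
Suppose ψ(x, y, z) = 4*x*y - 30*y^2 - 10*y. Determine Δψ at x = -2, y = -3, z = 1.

-60

∂²ψ/∂x² = 0
∂²ψ/∂y² = -60
∂²ψ/∂z² = 0
∇²ψ = -60
At (-2, -3, 1): -60.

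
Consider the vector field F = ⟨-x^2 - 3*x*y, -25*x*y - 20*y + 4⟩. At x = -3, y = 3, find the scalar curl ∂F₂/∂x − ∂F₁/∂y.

-84

∂F₂/∂x = -25*y
∂F₁/∂y = -3*x
Scalar curl = 3*x - 25*y
At (-3, 3): -84.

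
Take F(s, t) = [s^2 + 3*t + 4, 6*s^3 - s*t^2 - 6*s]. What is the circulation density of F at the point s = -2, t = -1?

62

∂F₂/∂s = 18*s^2 - t^2 - 6
∂F₁/∂t = 3
Scalar curl = 18*s^2 - t^2 - 9
At (-2, -1): 62.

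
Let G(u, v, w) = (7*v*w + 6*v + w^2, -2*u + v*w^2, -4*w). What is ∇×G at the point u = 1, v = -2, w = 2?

(∇×G)₁ = ∂G₃/∂v − ∂G₂/∂w = -2*v*w
(∇×G)₂ = ∂G₁/∂w − ∂G₃/∂u = 7*v + 2*w
(∇×G)₃ = ∂G₂/∂u − ∂G₁/∂v = -7*w - 8
∇×G = (-2*v*w, 7*v + 2*w, -7*w - 8)
At (1, -2, 2): (8, -10, -22).

(8, -10, -22)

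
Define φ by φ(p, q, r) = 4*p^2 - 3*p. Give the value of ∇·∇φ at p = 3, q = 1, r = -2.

∂²φ/∂p² = 8
∂²φ/∂q² = 0
∂²φ/∂r² = 0
∇²φ = 8
At (3, 1, -2): 8.

8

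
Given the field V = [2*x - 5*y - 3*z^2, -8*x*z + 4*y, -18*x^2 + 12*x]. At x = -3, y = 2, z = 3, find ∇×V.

(∇×V)₁ = ∂V₃/∂y − ∂V₂/∂z = 8*x
(∇×V)₂ = ∂V₁/∂z − ∂V₃/∂x = 36*x - 6*z - 12
(∇×V)₃ = ∂V₂/∂x − ∂V₁/∂y = -8*z + 5
∇×V = (8*x, 36*x - 6*z - 12, -8*z + 5)
At (-3, 2, 3): (-24, -138, -19).

(-24, -138, -19)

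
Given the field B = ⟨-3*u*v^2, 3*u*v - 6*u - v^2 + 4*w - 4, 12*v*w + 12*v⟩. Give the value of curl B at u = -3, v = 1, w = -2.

(∇×B)₁ = ∂B₃/∂v − ∂B₂/∂w = 12*w + 8
(∇×B)₂ = ∂B₁/∂w − ∂B₃/∂u = 0
(∇×B)₃ = ∂B₂/∂u − ∂B₁/∂v = 6*u*v + 3*v - 6
∇×B = (12*w + 8, 0, 6*u*v + 3*v - 6)
At (-3, 1, -2): (-16, 0, -21).

(-16, 0, -21)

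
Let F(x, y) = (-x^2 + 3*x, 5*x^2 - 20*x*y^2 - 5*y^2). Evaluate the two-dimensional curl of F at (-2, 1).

∂F₂/∂x = 10*x - 20*y^2
∂F₁/∂y = 0
Scalar curl = 10*x - 20*y^2
At (-2, 1): -40.

-40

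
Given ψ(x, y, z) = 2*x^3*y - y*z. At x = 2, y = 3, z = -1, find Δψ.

72

∂²ψ/∂x² = 12*x*y
∂²ψ/∂y² = 0
∂²ψ/∂z² = 0
∇²ψ = 12*x*y
At (2, 3, -1): 72.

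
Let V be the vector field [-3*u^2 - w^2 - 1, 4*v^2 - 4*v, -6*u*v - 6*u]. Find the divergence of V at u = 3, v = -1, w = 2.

∂V₁/∂u = -6*u
∂V₂/∂v = 8*v - 4
∂V₃/∂w = 0
∇·V = -6*u + 8*v - 4
At (3, -1, 2): -30.

-30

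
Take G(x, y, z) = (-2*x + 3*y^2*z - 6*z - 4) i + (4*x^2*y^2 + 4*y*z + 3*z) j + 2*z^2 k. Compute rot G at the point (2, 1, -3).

(-7, -3, 34)

(∇×G)₁ = ∂G₃/∂y − ∂G₂/∂z = -4*y - 3
(∇×G)₂ = ∂G₁/∂z − ∂G₃/∂x = 3*y^2 - 6
(∇×G)₃ = ∂G₂/∂x − ∂G₁/∂y = 8*x*y^2 - 6*y*z
∇×G = (-4*y - 3, 3*y^2 - 6, 8*x*y^2 - 6*y*z)
At (2, 1, -3): (-7, -3, 34).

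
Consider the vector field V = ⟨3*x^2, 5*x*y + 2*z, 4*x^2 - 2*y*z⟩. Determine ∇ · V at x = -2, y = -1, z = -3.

∂V₁/∂x = 6*x
∂V₂/∂y = 5*x
∂V₃/∂z = -2*y
∇·V = 11*x - 2*y
At (-2, -1, -3): -20.

-20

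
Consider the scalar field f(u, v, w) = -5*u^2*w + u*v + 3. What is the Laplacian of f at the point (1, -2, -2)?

20

∂²f/∂u² = -10*w
∂²f/∂v² = 0
∂²f/∂w² = 0
∇²f = -10*w
At (1, -2, -2): 20.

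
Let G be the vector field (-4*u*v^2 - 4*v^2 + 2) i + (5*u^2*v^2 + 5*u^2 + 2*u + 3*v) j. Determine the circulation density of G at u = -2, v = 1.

-46

∂G₂/∂u = 10*u*v^2 + 10*u + 2
∂G₁/∂v = -8*u*v - 8*v
Scalar curl = 10*u*v^2 + 8*u*v + 10*u + 8*v + 2
At (-2, 1): -46.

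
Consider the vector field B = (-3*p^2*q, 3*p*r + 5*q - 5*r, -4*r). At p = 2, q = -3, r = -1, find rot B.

(-1, 0, 9)

(∇×B)₁ = ∂B₃/∂q − ∂B₂/∂r = -3*p + 5
(∇×B)₂ = ∂B₁/∂r − ∂B₃/∂p = 0
(∇×B)₃ = ∂B₂/∂p − ∂B₁/∂q = 3*p^2 + 3*r
∇×B = (-3*p + 5, 0, 3*p^2 + 3*r)
At (2, -3, -1): (-1, 0, 9).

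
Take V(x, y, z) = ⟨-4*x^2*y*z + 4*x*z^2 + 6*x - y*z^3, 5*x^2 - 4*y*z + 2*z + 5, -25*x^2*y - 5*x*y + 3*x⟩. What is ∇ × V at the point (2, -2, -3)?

(-120, -175, -55)

(∇×V)₁ = ∂V₃/∂y − ∂V₂/∂z = -25*x^2 - 5*x + 4*y - 2
(∇×V)₂ = ∂V₁/∂z − ∂V₃/∂x = -4*x^2*y + 50*x*y + 8*x*z - 3*y*z^2 + 5*y - 3
(∇×V)₃ = ∂V₂/∂x − ∂V₁/∂y = 4*x^2*z + 10*x + z^3
∇×V = (-25*x^2 - 5*x + 4*y - 2, -4*x^2*y + 50*x*y + 8*x*z - 3*y*z^2 + 5*y - 3, 4*x^2*z + 10*x + z^3)
At (2, -2, -3): (-120, -175, -55).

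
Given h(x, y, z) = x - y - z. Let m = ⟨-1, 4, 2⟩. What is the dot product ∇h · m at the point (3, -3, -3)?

∂h/∂x = 1
∂h/∂y = -1
∂h/∂z = -1
∇h at (3, -3, -3) = (1, -1, -1)
∇h · m = (1)(-1) + (-1)(4) + (-1)(2) = -7

-7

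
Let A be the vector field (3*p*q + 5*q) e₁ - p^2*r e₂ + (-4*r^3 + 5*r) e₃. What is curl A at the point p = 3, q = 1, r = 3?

(∇×A)₁ = ∂A₃/∂q − ∂A₂/∂r = p^2
(∇×A)₂ = ∂A₁/∂r − ∂A₃/∂p = 0
(∇×A)₃ = ∂A₂/∂p − ∂A₁/∂q = -2*p*r - 3*p - 5
∇×A = (p^2, 0, -2*p*r - 3*p - 5)
At (3, 1, 3): (9, 0, -32).

(9, 0, -32)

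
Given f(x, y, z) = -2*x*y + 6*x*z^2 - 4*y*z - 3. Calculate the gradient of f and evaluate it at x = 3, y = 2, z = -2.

(20, 2, -80)

∂f/∂x = -2*y + 6*z^2
∂f/∂y = -2*x - 4*z
∂f/∂z = 12*x*z - 4*y
∇f = (-2*y + 6*z^2, -2*x - 4*z, 12*x*z - 4*y)
At (3, 2, -2): (20, 2, -80).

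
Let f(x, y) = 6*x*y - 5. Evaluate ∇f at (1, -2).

(-12, 6)

∂f/∂x = 6*y
∂f/∂y = 6*x
∇f = (6*y, 6*x)
At (1, -2): (-12, 6).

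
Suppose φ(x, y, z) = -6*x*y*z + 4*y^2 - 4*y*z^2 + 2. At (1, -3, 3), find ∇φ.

(54, -78, 90)

∂φ/∂x = -6*y*z
∂φ/∂y = -6*x*z + 8*y - 4*z^2
∂φ/∂z = -6*x*y - 8*y*z
∇φ = (-6*y*z, -6*x*z + 8*y - 4*z^2, -6*x*y - 8*y*z)
At (1, -3, 3): (54, -78, 90).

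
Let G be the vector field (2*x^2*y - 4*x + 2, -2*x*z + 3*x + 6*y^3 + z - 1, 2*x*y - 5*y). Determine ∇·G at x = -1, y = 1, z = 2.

∂G₁/∂x = 4*x*y - 4
∂G₂/∂y = 18*y^2
∂G₃/∂z = 0
∇·G = 4*x*y + 18*y^2 - 4
At (-1, 1, 2): 10.

10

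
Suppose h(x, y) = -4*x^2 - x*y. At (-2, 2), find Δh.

-8

∂²h/∂x² = -8
∂²h/∂y² = 0
∇²h = -8
At (-2, 2): -8.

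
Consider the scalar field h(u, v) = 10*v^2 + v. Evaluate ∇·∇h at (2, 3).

20

∂²h/∂u² = 0
∂²h/∂v² = 20
∇²h = 20
At (2, 3): 20.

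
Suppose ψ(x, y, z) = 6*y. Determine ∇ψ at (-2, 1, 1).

∂ψ/∂x = 0
∂ψ/∂y = 6
∂ψ/∂z = 0
∇ψ = (0, 6, 0)
At (-2, 1, 1): (0, 6, 0).

(0, 6, 0)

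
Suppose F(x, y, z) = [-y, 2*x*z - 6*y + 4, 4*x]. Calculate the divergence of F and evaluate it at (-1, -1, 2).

∂F₁/∂x = 0
∂F₂/∂y = -6
∂F₃/∂z = 0
∇·F = -6
At (-1, -1, 2): -6.

-6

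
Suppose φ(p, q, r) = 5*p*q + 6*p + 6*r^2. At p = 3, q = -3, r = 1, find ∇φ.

(-9, 15, 12)

∂φ/∂p = 5*q + 6
∂φ/∂q = 5*p
∂φ/∂r = 12*r
∇φ = (5*q + 6, 5*p, 12*r)
At (3, -3, 1): (-9, 15, 12).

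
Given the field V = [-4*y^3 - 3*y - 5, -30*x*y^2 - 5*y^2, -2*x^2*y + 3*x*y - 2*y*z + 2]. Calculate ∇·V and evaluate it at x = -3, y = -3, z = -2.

∂V₁/∂x = 0
∂V₂/∂y = -60*x*y - 10*y
∂V₃/∂z = -2*y
∇·V = -60*x*y - 12*y
At (-3, -3, -2): -504.

-504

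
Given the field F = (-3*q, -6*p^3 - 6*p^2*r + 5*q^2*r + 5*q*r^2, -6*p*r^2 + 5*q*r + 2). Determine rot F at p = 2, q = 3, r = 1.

(-46, 6, -93)

(∇×F)₁ = ∂F₃/∂q − ∂F₂/∂r = 6*p^2 - 5*q^2 - 10*q*r + 5*r
(∇×F)₂ = ∂F₁/∂r − ∂F₃/∂p = 6*r^2
(∇×F)₃ = ∂F₂/∂p − ∂F₁/∂q = -18*p^2 - 12*p*r + 3
∇×F = (6*p^2 - 5*q^2 - 10*q*r + 5*r, 6*r^2, -18*p^2 - 12*p*r + 3)
At (2, 3, 1): (-46, 6, -93).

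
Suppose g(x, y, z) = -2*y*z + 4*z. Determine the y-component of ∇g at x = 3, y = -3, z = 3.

(∇g)_2 = ∂g/∂y = -2*z
At (3, -3, 3): -6.

-6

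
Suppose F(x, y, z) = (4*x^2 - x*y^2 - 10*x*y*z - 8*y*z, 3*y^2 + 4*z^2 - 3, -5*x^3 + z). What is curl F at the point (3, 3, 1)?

(-8, 21, 56)

(∇×F)₁ = ∂F₃/∂y − ∂F₂/∂z = -8*z
(∇×F)₂ = ∂F₁/∂z − ∂F₃/∂x = 15*x^2 - 10*x*y - 8*y
(∇×F)₃ = ∂F₂/∂x − ∂F₁/∂y = 2*x*y + 10*x*z + 8*z
∇×F = (-8*z, 15*x^2 - 10*x*y - 8*y, 2*x*y + 10*x*z + 8*z)
At (3, 3, 1): (-8, 21, 56).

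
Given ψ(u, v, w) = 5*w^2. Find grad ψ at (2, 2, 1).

(0, 0, 10)

∂ψ/∂u = 0
∂ψ/∂v = 0
∂ψ/∂w = 10*w
∇ψ = (0, 0, 10*w)
At (2, 2, 1): (0, 0, 10).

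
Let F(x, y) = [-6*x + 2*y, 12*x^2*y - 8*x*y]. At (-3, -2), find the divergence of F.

126

∂F₁/∂x = -6
∂F₂/∂y = 12*x^2 - 8*x
∇·F = 12*x^2 - 8*x - 6
At (-3, -2): 126.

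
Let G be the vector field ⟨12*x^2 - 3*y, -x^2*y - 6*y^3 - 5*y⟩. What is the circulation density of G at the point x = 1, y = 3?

-3

∂G₂/∂x = -2*x*y
∂G₁/∂y = -3
Scalar curl = -2*x*y + 3
At (1, 3): -3.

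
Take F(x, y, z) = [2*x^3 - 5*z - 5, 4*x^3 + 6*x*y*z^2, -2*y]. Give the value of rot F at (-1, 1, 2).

(22, -5, 36)

(∇×F)₁ = ∂F₃/∂y − ∂F₂/∂z = -12*x*y*z - 2
(∇×F)₂ = ∂F₁/∂z − ∂F₃/∂x = -5
(∇×F)₃ = ∂F₂/∂x − ∂F₁/∂y = 12*x^2 + 6*y*z^2
∇×F = (-12*x*y*z - 2, -5, 12*x^2 + 6*y*z^2)
At (-1, 1, 2): (22, -5, 36).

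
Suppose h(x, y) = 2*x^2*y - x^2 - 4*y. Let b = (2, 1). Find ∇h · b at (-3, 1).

2

∂h/∂x = 4*x*y - 2*x
∂h/∂y = 2*x^2 - 4
∇h at (-3, 1) = (-6, 14)
∇h · b = (-6)(2) + (14)(1) = 2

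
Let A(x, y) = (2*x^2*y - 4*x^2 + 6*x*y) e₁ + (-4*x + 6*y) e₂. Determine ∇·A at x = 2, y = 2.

18

∂A₁/∂x = 4*x*y - 8*x + 6*y
∂A₂/∂y = 6
∇·A = 4*x*y - 8*x + 6*y + 6
At (2, 2): 18.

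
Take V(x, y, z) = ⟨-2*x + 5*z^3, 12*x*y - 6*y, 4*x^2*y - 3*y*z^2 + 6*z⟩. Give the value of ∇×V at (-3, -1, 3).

(9, 111, -12)

(∇×V)₁ = ∂V₃/∂y − ∂V₂/∂z = 4*x^2 - 3*z^2
(∇×V)₂ = ∂V₁/∂z − ∂V₃/∂x = -8*x*y + 15*z^2
(∇×V)₃ = ∂V₂/∂x − ∂V₁/∂y = 12*y
∇×V = (4*x^2 - 3*z^2, -8*x*y + 15*z^2, 12*y)
At (-3, -1, 3): (9, 111, -12).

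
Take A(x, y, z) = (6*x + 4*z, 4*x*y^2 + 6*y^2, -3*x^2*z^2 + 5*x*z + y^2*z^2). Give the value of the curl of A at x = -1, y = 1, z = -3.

(∇×A)₁ = ∂A₃/∂y − ∂A₂/∂z = 2*y*z^2
(∇×A)₂ = ∂A₁/∂z − ∂A₃/∂x = 6*x*z^2 - 5*z + 4
(∇×A)₃ = ∂A₂/∂x − ∂A₁/∂y = 4*y^2
∇×A = (2*y*z^2, 6*x*z^2 - 5*z + 4, 4*y^2)
At (-1, 1, -3): (18, -35, 4).

(18, -35, 4)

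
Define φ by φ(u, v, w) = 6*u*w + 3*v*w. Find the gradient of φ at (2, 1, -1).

(-6, -3, 15)

∂φ/∂u = 6*w
∂φ/∂v = 3*w
∂φ/∂w = 6*u + 3*v
∇φ = (6*w, 3*w, 6*u + 3*v)
At (2, 1, -1): (-6, -3, 15).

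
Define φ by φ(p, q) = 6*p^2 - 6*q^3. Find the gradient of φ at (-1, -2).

(-12, -72)

∂φ/∂p = 12*p
∂φ/∂q = -18*q^2
∇φ = (12*p, -18*q^2)
At (-1, -2): (-12, -72).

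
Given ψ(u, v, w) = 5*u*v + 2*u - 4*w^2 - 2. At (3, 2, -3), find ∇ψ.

∂ψ/∂u = 5*v + 2
∂ψ/∂v = 5*u
∂ψ/∂w = -8*w
∇ψ = (5*v + 2, 5*u, -8*w)
At (3, 2, -3): (12, 15, 24).

(12, 15, 24)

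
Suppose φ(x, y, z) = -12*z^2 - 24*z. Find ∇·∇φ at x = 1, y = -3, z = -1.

-24

∂²φ/∂x² = 0
∂²φ/∂y² = 0
∂²φ/∂z² = -24
∇²φ = -24
At (1, -3, -1): -24.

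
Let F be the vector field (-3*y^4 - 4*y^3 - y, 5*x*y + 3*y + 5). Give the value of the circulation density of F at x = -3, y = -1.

∂F₂/∂x = 5*y
∂F₁/∂y = -12*y^3 - 12*y^2 - 1
Scalar curl = 12*y^3 + 12*y^2 + 5*y + 1
At (-3, -1): -4.

-4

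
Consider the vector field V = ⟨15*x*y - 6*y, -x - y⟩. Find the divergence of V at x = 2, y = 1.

∂V₁/∂x = 15*y
∂V₂/∂y = -1
∇·V = 15*y - 1
At (2, 1): 14.

14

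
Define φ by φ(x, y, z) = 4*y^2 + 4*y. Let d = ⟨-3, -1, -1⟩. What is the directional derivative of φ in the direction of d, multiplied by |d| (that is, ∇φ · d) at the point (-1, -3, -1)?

20

∂φ/∂x = 0
∂φ/∂y = 8*y + 4
∂φ/∂z = 0
∇φ at (-1, -3, -1) = (0, -20, 0)
∇φ · d = (0)(-3) + (-20)(-1) + (0)(-1) = 20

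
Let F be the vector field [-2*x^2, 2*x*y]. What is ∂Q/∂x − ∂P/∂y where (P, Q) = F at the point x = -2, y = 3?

∂F₂/∂x = 2*y
∂F₁/∂y = 0
Scalar curl = 2*y
At (-2, 3): 6.

6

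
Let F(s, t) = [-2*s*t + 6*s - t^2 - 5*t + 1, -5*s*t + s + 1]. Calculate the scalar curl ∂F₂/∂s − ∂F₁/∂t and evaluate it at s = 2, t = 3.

∂F₂/∂s = -5*t + 1
∂F₁/∂t = -2*s - 2*t - 5
Scalar curl = 2*s - 3*t + 6
At (2, 3): 1.

1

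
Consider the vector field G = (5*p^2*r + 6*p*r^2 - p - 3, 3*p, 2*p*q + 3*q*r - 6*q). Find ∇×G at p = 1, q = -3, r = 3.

(5, 47, 3)

(∇×G)₁ = ∂G₃/∂q − ∂G₂/∂r = 2*p + 3*r - 6
(∇×G)₂ = ∂G₁/∂r − ∂G₃/∂p = 5*p^2 + 12*p*r - 2*q
(∇×G)₃ = ∂G₂/∂p − ∂G₁/∂q = 3
∇×G = (2*p + 3*r - 6, 5*p^2 + 12*p*r - 2*q, 3)
At (1, -3, 3): (5, 47, 3).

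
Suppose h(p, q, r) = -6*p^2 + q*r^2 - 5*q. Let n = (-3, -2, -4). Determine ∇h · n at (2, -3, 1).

∂h/∂p = -12*p
∂h/∂q = r^2 - 5
∂h/∂r = 2*q*r
∇h at (2, -3, 1) = (-24, -4, -6)
∇h · n = (-24)(-3) + (-4)(-2) + (-6)(-4) = 104

104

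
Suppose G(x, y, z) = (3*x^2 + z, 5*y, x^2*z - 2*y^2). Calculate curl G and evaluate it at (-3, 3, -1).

(∇×G)₁ = ∂G₃/∂y − ∂G₂/∂z = -4*y
(∇×G)₂ = ∂G₁/∂z − ∂G₃/∂x = -2*x*z + 1
(∇×G)₃ = ∂G₂/∂x − ∂G₁/∂y = 0
∇×G = (-4*y, -2*x*z + 1, 0)
At (-3, 3, -1): (-12, -5, 0).

(-12, -5, 0)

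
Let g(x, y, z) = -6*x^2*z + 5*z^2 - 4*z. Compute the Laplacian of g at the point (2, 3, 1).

-2

∂²g/∂x² = -12*z
∂²g/∂y² = 0
∂²g/∂z² = 10
∇²g = -12*z + 10
At (2, 3, 1): -2.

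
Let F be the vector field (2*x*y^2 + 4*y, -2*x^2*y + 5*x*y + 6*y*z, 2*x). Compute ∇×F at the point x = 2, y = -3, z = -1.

(∇×F)₁ = ∂F₃/∂y − ∂F₂/∂z = -6*y
(∇×F)₂ = ∂F₁/∂z − ∂F₃/∂x = -2
(∇×F)₃ = ∂F₂/∂x − ∂F₁/∂y = -8*x*y + 5*y - 4
∇×F = (-6*y, -2, -8*x*y + 5*y - 4)
At (2, -3, -1): (18, -2, 29).

(18, -2, 29)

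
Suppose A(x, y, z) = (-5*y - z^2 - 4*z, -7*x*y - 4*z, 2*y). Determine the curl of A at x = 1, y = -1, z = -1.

(6, -2, 12)

(∇×A)₁ = ∂A₃/∂y − ∂A₂/∂z = 6
(∇×A)₂ = ∂A₁/∂z − ∂A₃/∂x = -2*z - 4
(∇×A)₃ = ∂A₂/∂x − ∂A₁/∂y = -7*y + 5
∇×A = (6, -2*z - 4, -7*y + 5)
At (1, -1, -1): (6, -2, 12).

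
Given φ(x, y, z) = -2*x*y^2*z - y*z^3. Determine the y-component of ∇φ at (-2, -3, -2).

(∇φ)_2 = ∂φ/∂y = -4*x*y*z - z^3
At (-2, -3, -2): 56.

56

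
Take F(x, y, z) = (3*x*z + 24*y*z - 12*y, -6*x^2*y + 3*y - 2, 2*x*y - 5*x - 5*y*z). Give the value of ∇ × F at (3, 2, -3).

(∇×F)₁ = ∂F₃/∂y − ∂F₂/∂z = 2*x - 5*z
(∇×F)₂ = ∂F₁/∂z − ∂F₃/∂x = 3*x + 22*y + 5
(∇×F)₃ = ∂F₂/∂x − ∂F₁/∂y = -12*x*y - 24*z + 12
∇×F = (2*x - 5*z, 3*x + 22*y + 5, -12*x*y - 24*z + 12)
At (3, 2, -3): (21, 58, 12).

(21, 58, 12)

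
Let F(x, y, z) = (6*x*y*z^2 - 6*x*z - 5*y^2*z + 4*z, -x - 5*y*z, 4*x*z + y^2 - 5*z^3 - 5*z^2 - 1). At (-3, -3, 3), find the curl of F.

(-21, 289, 71)

(∇×F)₁ = ∂F₃/∂y − ∂F₂/∂z = 7*y
(∇×F)₂ = ∂F₁/∂z − ∂F₃/∂x = 12*x*y*z - 6*x - 5*y^2 - 4*z + 4
(∇×F)₃ = ∂F₂/∂x − ∂F₁/∂y = -6*x*z^2 + 10*y*z - 1
∇×F = (7*y, 12*x*y*z - 6*x - 5*y^2 - 4*z + 4, -6*x*z^2 + 10*y*z - 1)
At (-3, -3, 3): (-21, 289, 71).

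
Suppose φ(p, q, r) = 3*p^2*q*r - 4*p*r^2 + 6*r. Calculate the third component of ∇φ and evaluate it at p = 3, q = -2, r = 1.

-72

(∇φ)_3 = ∂φ/∂r = 3*p^2*q - 8*p*r + 6
At (3, -2, 1): -72.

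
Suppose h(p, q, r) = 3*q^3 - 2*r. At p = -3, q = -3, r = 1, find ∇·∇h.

-54

∂²h/∂p² = 0
∂²h/∂q² = 18*q
∂²h/∂r² = 0
∇²h = 18*q
At (-3, -3, 1): -54.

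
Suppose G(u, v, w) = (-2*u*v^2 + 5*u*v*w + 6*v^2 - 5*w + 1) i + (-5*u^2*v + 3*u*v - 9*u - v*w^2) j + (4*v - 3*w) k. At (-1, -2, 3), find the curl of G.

(-8, 5, 12)

(∇×G)₁ = ∂G₃/∂v − ∂G₂/∂w = 2*v*w + 4
(∇×G)₂ = ∂G₁/∂w − ∂G₃/∂u = 5*u*v - 5
(∇×G)₃ = ∂G₂/∂u − ∂G₁/∂v = -6*u*v - 5*u*w - 9*v - 9
∇×G = (2*v*w + 4, 5*u*v - 5, -6*u*v - 5*u*w - 9*v - 9)
At (-1, -2, 3): (-8, 5, 12).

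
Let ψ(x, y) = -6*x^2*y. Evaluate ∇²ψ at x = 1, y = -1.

∂²ψ/∂x² = -12*y
∂²ψ/∂y² = 0
∇²ψ = -12*y
At (1, -1): 12.

12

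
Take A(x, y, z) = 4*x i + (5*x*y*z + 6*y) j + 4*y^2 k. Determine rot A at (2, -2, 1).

(∇×A)₁ = ∂A₃/∂y − ∂A₂/∂z = -5*x*y + 8*y
(∇×A)₂ = ∂A₁/∂z − ∂A₃/∂x = 0
(∇×A)₃ = ∂A₂/∂x − ∂A₁/∂y = 5*y*z
∇×A = (-5*x*y + 8*y, 0, 5*y*z)
At (2, -2, 1): (4, 0, -10).

(4, 0, -10)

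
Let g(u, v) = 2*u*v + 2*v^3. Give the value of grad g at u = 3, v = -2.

∂g/∂u = 2*v
∂g/∂v = 2*u + 6*v^2
∇g = (2*v, 2*u + 6*v^2)
At (3, -2): (-4, 30).

(-4, 30)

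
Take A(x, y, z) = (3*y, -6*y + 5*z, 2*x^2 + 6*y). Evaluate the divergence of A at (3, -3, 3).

-6

∂A₁/∂x = 0
∂A₂/∂y = -6
∂A₃/∂z = 0
∇·A = -6
At (3, -3, 3): -6.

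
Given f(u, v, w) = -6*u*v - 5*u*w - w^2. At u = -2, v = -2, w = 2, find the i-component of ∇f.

(∇f)_1 = ∂f/∂u = -6*v - 5*w
At (-2, -2, 2): 2.

2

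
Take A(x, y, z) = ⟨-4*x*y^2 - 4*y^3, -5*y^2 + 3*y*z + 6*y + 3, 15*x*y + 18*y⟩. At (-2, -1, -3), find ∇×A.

(∇×A)₁ = ∂A₃/∂y − ∂A₂/∂z = 15*x - 3*y + 18
(∇×A)₂ = ∂A₁/∂z − ∂A₃/∂x = -15*y
(∇×A)₃ = ∂A₂/∂x − ∂A₁/∂y = 8*x*y + 12*y^2
∇×A = (15*x - 3*y + 18, -15*y, 8*x*y + 12*y^2)
At (-2, -1, -3): (-9, 15, 28).

(-9, 15, 28)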